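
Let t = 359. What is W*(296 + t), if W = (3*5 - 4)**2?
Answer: 79255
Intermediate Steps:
W = 121 (W = (15 - 4)**2 = 11**2 = 121)
W*(296 + t) = 121*(296 + 359) = 121*655 = 79255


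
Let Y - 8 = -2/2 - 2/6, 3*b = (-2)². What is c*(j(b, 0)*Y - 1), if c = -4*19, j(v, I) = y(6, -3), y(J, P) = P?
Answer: 1596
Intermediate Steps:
b = 4/3 (b = (⅓)*(-2)² = (⅓)*4 = 4/3 ≈ 1.3333)
j(v, I) = -3
Y = 20/3 (Y = 8 + (-2/2 - 2/6) = 8 + (-2*½ - 2*⅙) = 8 + (-1 - ⅓) = 8 - 4/3 = 20/3 ≈ 6.6667)
c = -76
c*(j(b, 0)*Y - 1) = -76*(-3*20/3 - 1) = -76*(-20 - 1) = -76*(-21) = 1596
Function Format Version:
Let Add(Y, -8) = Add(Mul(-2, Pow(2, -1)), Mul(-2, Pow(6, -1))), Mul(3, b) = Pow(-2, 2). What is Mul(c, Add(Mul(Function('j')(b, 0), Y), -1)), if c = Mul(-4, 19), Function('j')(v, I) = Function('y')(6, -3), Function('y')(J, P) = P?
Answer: 1596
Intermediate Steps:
b = Rational(4, 3) (b = Mul(Rational(1, 3), Pow(-2, 2)) = Mul(Rational(1, 3), 4) = Rational(4, 3) ≈ 1.3333)
Function('j')(v, I) = -3
Y = Rational(20, 3) (Y = Add(8, Add(Mul(-2, Pow(2, -1)), Mul(-2, Pow(6, -1)))) = Add(8, Add(Mul(-2, Rational(1, 2)), Mul(-2, Rational(1, 6)))) = Add(8, Add(-1, Rational(-1, 3))) = Add(8, Rational(-4, 3)) = Rational(20, 3) ≈ 6.6667)
c = -76
Mul(c, Add(Mul(Function('j')(b, 0), Y), -1)) = Mul(-76, Add(Mul(-3, Rational(20, 3)), -1)) = Mul(-76, Add(-20, -1)) = Mul(-76, -21) = 1596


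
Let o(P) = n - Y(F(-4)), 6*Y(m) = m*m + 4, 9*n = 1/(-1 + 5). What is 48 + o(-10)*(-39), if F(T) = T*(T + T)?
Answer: 80747/12 ≈ 6728.9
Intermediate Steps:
F(T) = 2*T² (F(T) = T*(2*T) = 2*T²)
n = 1/36 (n = 1/(9*(-1 + 5)) = (⅑)/4 = (⅑)*(¼) = 1/36 ≈ 0.027778)
Y(m) = ⅔ + m²/6 (Y(m) = (m*m + 4)/6 = (m² + 4)/6 = (4 + m²)/6 = ⅔ + m²/6)
o(P) = -6167/36 (o(P) = 1/36 - (⅔ + (2*(-4)²)²/6) = 1/36 - (⅔ + (2*16)²/6) = 1/36 - (⅔ + (⅙)*32²) = 1/36 - (⅔ + (⅙)*1024) = 1/36 - (⅔ + 512/3) = 1/36 - 1*514/3 = 1/36 - 514/3 = -6167/36)
48 + o(-10)*(-39) = 48 - 6167/36*(-39) = 48 + 80171/12 = 80747/12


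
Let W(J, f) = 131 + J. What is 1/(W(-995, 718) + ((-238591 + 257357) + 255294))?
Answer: 1/273196 ≈ 3.6604e-6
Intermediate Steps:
1/(W(-995, 718) + ((-238591 + 257357) + 255294)) = 1/((131 - 995) + ((-238591 + 257357) + 255294)) = 1/(-864 + (18766 + 255294)) = 1/(-864 + 274060) = 1/273196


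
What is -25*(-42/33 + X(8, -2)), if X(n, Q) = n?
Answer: -1850/11 ≈ -168.18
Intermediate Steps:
-25*(-42/33 + X(8, -2)) = -25*(-42/33 + 8) = -25*(-42*1/33 + 8) = -25*(-14/11 + 8) = -25*74/11 = -1850/11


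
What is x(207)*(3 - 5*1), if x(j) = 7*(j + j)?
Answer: -5796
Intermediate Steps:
x(j) = 14*j (x(j) = 7*(2*j) = 14*j)
x(207)*(3 - 5*1) = (14*207)*(3 - 5*1) = 2898*(3 - 5) = 2898*(-2) = -5796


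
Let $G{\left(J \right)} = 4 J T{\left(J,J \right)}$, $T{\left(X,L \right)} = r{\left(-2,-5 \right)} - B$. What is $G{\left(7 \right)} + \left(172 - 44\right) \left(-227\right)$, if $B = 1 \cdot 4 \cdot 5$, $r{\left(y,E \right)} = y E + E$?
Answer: $-29476$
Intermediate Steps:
$r{\left(y,E \right)} = E + E y$ ($r{\left(y,E \right)} = E y + E = E + E y$)
$B = 20$ ($B = 4 \cdot 5 = 20$)
$T{\left(X,L \right)} = -15$ ($T{\left(X,L \right)} = - 5 \left(1 - 2\right) - 20 = \left(-5\right) \left(-1\right) - 20 = 5 - 20 = -15$)
$G{\left(J \right)} = - 60 J$ ($G{\left(J \right)} = 4 J \left(-15\right) = - 60 J$)
$G{\left(7 \right)} + \left(172 - 44\right) \left(-227\right) = \left(-60\right) 7 + \left(172 - 44\right) \left(-227\right) = -420 + 128 \left(-227\right) = -420 - 29056 = -29476$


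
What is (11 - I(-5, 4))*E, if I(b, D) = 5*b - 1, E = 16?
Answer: 592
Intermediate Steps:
I(b, D) = -1 + 5*b
(11 - I(-5, 4))*E = (11 - (-1 + 5*(-5)))*16 = (11 - (-1 - 25))*16 = (11 - 1*(-26))*16 = (11 + 26)*16 = 37*16 = 592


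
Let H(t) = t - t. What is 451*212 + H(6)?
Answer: 95612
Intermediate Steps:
H(t) = 0
451*212 + H(6) = 451*212 + 0 = 95612 + 0 = 95612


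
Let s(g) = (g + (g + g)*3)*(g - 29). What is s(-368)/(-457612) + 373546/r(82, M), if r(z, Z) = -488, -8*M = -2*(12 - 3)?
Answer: -21429774511/27914332 ≈ -767.70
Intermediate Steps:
M = 9/4 (M = -(-1)*(12 - 3)/4 = -(-1)*9/4 = -1/8*(-18) = 9/4 ≈ 2.2500)
s(g) = 7*g*(-29 + g) (s(g) = (g + (2*g)*3)*(-29 + g) = (g + 6*g)*(-29 + g) = (7*g)*(-29 + g) = 7*g*(-29 + g))
s(-368)/(-457612) + 373546/r(82, M) = (7*(-368)*(-29 - 368))/(-457612) + 373546/(-488) = (7*(-368)*(-397))*(-1/457612) + 373546*(-1/488) = 1022672*(-1/457612) - 186773/244 = -255668/114403 - 186773/244 = -21429774511/27914332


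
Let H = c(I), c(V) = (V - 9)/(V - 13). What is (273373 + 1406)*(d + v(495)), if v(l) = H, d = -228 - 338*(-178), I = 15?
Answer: 16469978481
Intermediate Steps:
c(V) = (-9 + V)/(-13 + V)
d = 59936 (d = -228 + 60164 = 59936)
H = 3 (H = (-9 + 15)/(-13 + 15) = 6/2 = (½)*6 = 3)
v(l) = 3
(273373 + 1406)*(d + v(495)) = (273373 + 1406)*(59936 + 3) = 274779*59939 = 16469978481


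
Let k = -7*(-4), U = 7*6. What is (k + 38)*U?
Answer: 2772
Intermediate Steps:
U = 42
k = 28
(k + 38)*U = (28 + 38)*42 = 66*42 = 2772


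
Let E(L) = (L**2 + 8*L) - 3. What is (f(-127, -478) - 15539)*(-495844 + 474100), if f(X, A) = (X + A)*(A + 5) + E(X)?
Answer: -6213043584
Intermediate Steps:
E(L) = -3 + L**2 + 8*L
f(X, A) = -3 + X**2 + 8*X + (5 + A)*(A + X) (f(X, A) = (X + A)*(A + 5) + (-3 + X**2 + 8*X) = (A + X)*(5 + A) + (-3 + X**2 + 8*X) = (5 + A)*(A + X) + (-3 + X**2 + 8*X) = -3 + X**2 + 8*X + (5 + A)*(A + X))
(f(-127, -478) - 15539)*(-495844 + 474100) = ((-3 + (-478)**2 + (-127)**2 + 5*(-478) + 13*(-127) - 478*(-127)) - 15539)*(-495844 + 474100) = ((-3 + 228484 + 16129 - 2390 - 1651 + 60706) - 15539)*(-21744) = (301275 - 15539)*(-21744) = 285736*(-21744) = -6213043584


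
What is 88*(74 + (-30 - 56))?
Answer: -1056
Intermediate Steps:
88*(74 + (-30 - 56)) = 88*(74 - 86) = 88*(-12) = -1056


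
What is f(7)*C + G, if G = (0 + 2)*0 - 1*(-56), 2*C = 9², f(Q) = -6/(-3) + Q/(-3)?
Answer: 85/2 ≈ 42.500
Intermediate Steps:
f(Q) = 2 - Q/3 (f(Q) = -6*(-⅓) + Q*(-⅓) = 2 - Q/3)
C = 81/2 (C = (½)*9² = (½)*81 = 81/2 ≈ 40.500)
G = 56 (G = 2*0 + 56 = 0 + 56 = 56)
f(7)*C + G = (2 - ⅓*7)*(81/2) + 56 = (2 - 7/3)*(81/2) + 56 = -⅓*81/2 + 56 = -27/2 + 56 = 85/2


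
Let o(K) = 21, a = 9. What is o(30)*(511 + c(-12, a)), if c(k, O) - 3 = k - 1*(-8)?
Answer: 10710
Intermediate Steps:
c(k, O) = 11 + k (c(k, O) = 3 + (k - 1*(-8)) = 3 + (k + 8) = 3 + (8 + k) = 11 + k)
o(30)*(511 + c(-12, a)) = 21*(511 + (11 - 12)) = 21*(511 - 1) = 21*510 = 10710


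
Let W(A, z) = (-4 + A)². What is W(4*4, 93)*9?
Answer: 1296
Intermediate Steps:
W(4*4, 93)*9 = (-4 + 4*4)²*9 = (-4 + 16)²*9 = 12²*9 = 144*9 = 1296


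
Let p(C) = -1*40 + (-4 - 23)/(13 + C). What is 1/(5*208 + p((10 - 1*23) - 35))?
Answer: 35/35027 ≈ 0.00099923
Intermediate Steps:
p(C) = -40 - 27/(13 + C)
1/(5*208 + p((10 - 1*23) - 35)) = 1/(5*208 + (-547 - 40*((10 - 1*23) - 35))/(13 + ((10 - 1*23) - 35))) = 1/(1040 + (-547 - 40*((10 - 23) - 35))/(13 + ((10 - 23) - 35))) = 1/(1040 + (-547 - 40*(-13 - 35))/(13 + (-13 - 35))) = 1/(1040 + (-547 - 40*(-48))/(13 - 48)) = 1/(1040 + (-547 + 1920)/(-35)) = 1/(1040 - 1/35*1373) = 1/(1040 - 1373/35) = 1/(35027/35) = 35/35027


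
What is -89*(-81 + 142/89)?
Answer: 7067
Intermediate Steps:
-89*(-81 + 142/89) = -89*(-7067/89) = 7067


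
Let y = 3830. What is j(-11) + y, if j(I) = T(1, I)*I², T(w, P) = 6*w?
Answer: 4556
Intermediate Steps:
j(I) = 6*I² (j(I) = (6*1)*I² = 6*I²)
j(-11) + y = 6*(-11)² + 3830 = 6*121 + 3830 = 726 + 3830 = 4556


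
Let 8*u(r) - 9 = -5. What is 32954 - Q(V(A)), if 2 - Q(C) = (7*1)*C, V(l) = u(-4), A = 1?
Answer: 65911/2 ≈ 32956.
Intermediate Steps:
u(r) = ½ (u(r) = 9/8 + (⅛)*(-5) = 9/8 - 5/8 = ½)
V(l) = ½
Q(C) = 2 - 7*C (Q(C) = 2 - 7*1*C = 2 - 7*C)
32954 - Q(V(A)) = 32954 - (2 - 7*½) = 32954 - (2 - 7/2) = 32954 - 1*(-3/2) = 32954 + 3/2 = 65911/2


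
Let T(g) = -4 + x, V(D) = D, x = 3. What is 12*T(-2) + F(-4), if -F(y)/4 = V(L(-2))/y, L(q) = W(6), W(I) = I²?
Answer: 24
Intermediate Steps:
L(q) = 36 (L(q) = 6² = 36)
T(g) = -1 (T(g) = -4 + 3 = -1)
F(y) = -144/y
12*T(-2) + F(-4) = 12*(-1) - 144/(-4) = -12 - 144*(-¼) = -12 + 36 = 24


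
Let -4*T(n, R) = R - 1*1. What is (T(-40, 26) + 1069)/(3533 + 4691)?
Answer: 4251/32896 ≈ 0.12923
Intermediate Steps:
T(n, R) = 1/4 - R/4 (T(n, R) = -(R - 1*1)/4 = -(R - 1)/4 = -(-1 + R)/4 = 1/4 - R/4)
(T(-40, 26) + 1069)/(3533 + 4691) = ((1/4 - 1/4*26) + 1069)/(3533 + 4691) = ((1/4 - 13/2) + 1069)/8224 = (-25/4 + 1069)*(1/8224) = (4251/4)*(1/8224) = 4251/32896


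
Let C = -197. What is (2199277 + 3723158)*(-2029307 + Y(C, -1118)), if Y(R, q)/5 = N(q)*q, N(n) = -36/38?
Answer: -227754421838655/19 ≈ -1.1987e+13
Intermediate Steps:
N(n) = -18/19 (N(n) = -36*1/38 = -18/19)
Y(R, q) = -90*q/19 (Y(R, q) = 5*(-18*q/19) = -90*q/19)
(2199277 + 3723158)*(-2029307 + Y(C, -1118)) = (2199277 + 3723158)*(-2029307 - 90/19*(-1118)) = 5922435*(-2029307 + 100620/19) = 5922435*(-38456213/19) = -227754421838655/19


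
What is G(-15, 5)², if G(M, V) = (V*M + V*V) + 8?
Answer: 1764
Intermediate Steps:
G(M, V) = 8 + V² + M*V (G(M, V) = (M*V + V²) + 8 = (V² + M*V) + 8 = 8 + V² + M*V)
G(-15, 5)² = (8 + 5² - 15*5)² = (8 + 25 - 75)² = (-42)² = 1764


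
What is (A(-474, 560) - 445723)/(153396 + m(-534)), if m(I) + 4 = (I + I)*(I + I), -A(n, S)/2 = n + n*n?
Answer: -894127/1294016 ≈ -0.69097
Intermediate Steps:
A(n, S) = -2*n - 2*n**2 (A(n, S) = -2*(n + n*n) = -2*(n + n**2) = -2*n - 2*n**2)
m(I) = -4 + 4*I**2 (m(I) = -4 + (I + I)*(I + I) = -4 + (2*I)*(2*I) = -4 + 4*I**2)
(A(-474, 560) - 445723)/(153396 + m(-534)) = (-2*(-474)*(1 - 474) - 445723)/(153396 + (-4 + 4*(-534)**2)) = (-2*(-474)*(-473) - 445723)/(153396 + (-4 + 4*285156)) = (-448404 - 445723)/(153396 + (-4 + 1140624)) = -894127/(153396 + 1140620) = -894127/1294016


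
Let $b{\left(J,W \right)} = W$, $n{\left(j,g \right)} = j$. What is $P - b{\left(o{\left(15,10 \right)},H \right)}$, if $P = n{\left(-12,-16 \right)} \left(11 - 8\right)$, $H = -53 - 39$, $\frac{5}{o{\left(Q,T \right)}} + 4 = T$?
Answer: $56$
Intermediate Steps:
$o{\left(Q,T \right)} = \frac{5}{-4 + T}$
$H = -92$
$P = -36$ ($P = - 12 \left(11 - 8\right) = \left(-12\right) 3 = -36$)
$P - b{\left(o{\left(15,10 \right)},H \right)} = -36 - -92 = -36 + 92 = 56$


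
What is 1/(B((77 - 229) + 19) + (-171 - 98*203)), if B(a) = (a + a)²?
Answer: 1/50691 ≈ 1.9727e-5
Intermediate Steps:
B(a) = 4*a² (B(a) = (2*a)² = 4*a²)
1/(B((77 - 229) + 19) + (-171 - 98*203)) = 1/(4*((77 - 229) + 19)² + (-171 - 98*203)) = 1/(4*(-152 + 19)² + (-171 - 19894)) = 1/(4*(-133)² - 20065) = 1/(4*17689 - 20065) = 1/(70756 - 20065) = 1/50691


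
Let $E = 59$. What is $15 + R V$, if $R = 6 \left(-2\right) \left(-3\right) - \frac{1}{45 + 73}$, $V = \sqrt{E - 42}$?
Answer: $15 + \frac{4247 \sqrt{17}}{118} \approx 163.4$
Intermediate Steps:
$V = \sqrt{17}$ ($V = \sqrt{59 - 42} = \sqrt{17} \approx 4.1231$)
$R = \frac{4247}{118}$ ($R = \left(-12\right) \left(-3\right) - \frac{1}{118} = 36 - \frac{1}{118} = \frac{4247}{118} \approx 35.992$)
$15 + R V = 15 + \frac{4247 \sqrt{17}}{118}$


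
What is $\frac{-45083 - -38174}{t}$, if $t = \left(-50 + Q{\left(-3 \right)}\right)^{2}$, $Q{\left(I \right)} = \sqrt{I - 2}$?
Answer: $- \frac{6909}{\left(50 - i \sqrt{5}\right)^{2}} \approx -2.7471 - 0.2462 i$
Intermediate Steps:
$Q{\left(I \right)} = \sqrt{-2 + I}$
$t = \left(-50 + i \sqrt{5}\right)^{2}$ ($t = \left(-50 + \sqrt{-2 - 3}\right)^{2} = \left(-50 + \sqrt{-5}\right)^{2} = \left(-50 + i \sqrt{5}\right)^{2} \approx 2495.0 - 223.61 i$)
$\frac{-45083 - -38174}{t} = \frac{-45083 - -38174}{\left(50 - i \sqrt{5}\right)^{2}} = \frac{-45083 + 38174}{\left(50 - i \sqrt{5}\right)^{2}} = - \frac{6909}{\left(50 - i \sqrt{5}\right)^{2}}$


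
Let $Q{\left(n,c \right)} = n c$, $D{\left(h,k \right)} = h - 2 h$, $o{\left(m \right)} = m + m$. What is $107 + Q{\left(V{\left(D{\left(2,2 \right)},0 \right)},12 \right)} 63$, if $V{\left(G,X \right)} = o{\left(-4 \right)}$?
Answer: $-5941$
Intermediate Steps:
$o{\left(m \right)} = 2 m$
$D{\left(h,k \right)} = - h$
$V{\left(G,X \right)} = -8$ ($V{\left(G,X \right)} = 2 \left(-4\right) = -8$)
$Q{\left(n,c \right)} = c n$
$107 + Q{\left(V{\left(D{\left(2,2 \right)},0 \right)},12 \right)} 63 = 107 + 12 \left(-8\right) 63 = 107 - 6048 = -5941$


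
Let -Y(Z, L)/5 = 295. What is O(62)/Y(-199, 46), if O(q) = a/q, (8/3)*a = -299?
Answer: 897/731600 ≈ 0.0012261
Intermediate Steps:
a = -897/8 (a = (3/8)*(-299) = -897/8 ≈ -112.13)
Y(Z, L) = -1475 (Y(Z, L) = -5*295 = -1475)
O(q) = -897/(8*q)
O(62)/Y(-199, 46) = -897/8/62/(-1475) = -897/8*1/62*(-1/1475) = -897/496*(-1/1475) = 897/731600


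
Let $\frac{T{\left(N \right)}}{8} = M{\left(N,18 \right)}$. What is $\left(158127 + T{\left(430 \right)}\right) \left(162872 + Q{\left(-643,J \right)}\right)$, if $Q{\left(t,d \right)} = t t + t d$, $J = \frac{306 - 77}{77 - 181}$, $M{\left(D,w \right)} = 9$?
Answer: $\frac{9505328539569}{104} \approx 9.1397 \cdot 10^{10}$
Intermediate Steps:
$J = - \frac{229}{104}$ ($J = \frac{229}{-104} = 229 \left(- \frac{1}{104}\right) = - \frac{229}{104} \approx -2.2019$)
$Q{\left(t,d \right)} = t^{2} + d t$
$T{\left(N \right)} = 72$ ($T{\left(N \right)} = 8 \cdot 9 = 72$)
$\left(158127 + T{\left(430 \right)}\right) \left(162872 + Q{\left(-643,J \right)}\right) = \left(158127 + 72\right) \left(162872 - 643 \left(- \frac{229}{104} - 643\right)\right) = 158199 \left(162872 - - \frac{43145943}{104}\right) = 158199 \left(162872 + \frac{43145943}{104}\right) = 158199 \cdot \frac{60084631}{104} = \frac{9505328539569}{104}$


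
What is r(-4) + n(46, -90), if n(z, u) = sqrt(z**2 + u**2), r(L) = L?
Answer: -4 + 2*sqrt(2554) ≈ 97.074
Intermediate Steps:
n(z, u) = sqrt(u**2 + z**2)
r(-4) + n(46, -90) = -4 + sqrt((-90)**2 + 46**2) = -4 + sqrt(8100 + 2116) = -4 + sqrt(10216) = -4 + 2*sqrt(2554)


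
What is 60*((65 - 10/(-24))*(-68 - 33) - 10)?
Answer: -397025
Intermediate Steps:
60*((65 - 10/(-24))*(-68 - 33) - 10) = 60*((65 - 10*(-1/24))*(-101) - 10) = 60*((65 + 5/12)*(-101) - 10) = 60*((785/12)*(-101) - 10) = 60*(-79285/12 - 10) = 60*(-79405/12) = -397025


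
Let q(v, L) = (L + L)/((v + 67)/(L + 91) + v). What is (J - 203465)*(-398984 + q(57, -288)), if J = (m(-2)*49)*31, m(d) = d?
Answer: 914979851040376/11105 ≈ 8.2393e+10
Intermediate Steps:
q(v, L) = 2*L/(v + (67 + v)/(91 + L)) (q(v, L) = (2*L)/((67 + v)/(91 + L) + v) = (2*L)/(v + (67 + v)/(91 + L)) = 2*L/(v + (67 + v)/(91 + L)))
J = -3038 (J = -2*49*31 = -98*31 = -3038)
(J - 203465)*(-398984 + q(57, -288)) = (-3038 - 203465)*(-398984 + 2*(-288)*(91 - 288)/(67 + 92*57 - 288*57)) = -206503*(-398984 + 2*(-288)*(-197)/(67 + 5244 - 16416)) = -206503*(-398984 + 2*(-288)*(-197)/(-11105)) = -206503*(-398984 + 2*(-288)*(-1/11105)*(-197)) = -206503*(-398984 - 113472/11105) = -206503*(-4430830792/11105) = 914979851040376/11105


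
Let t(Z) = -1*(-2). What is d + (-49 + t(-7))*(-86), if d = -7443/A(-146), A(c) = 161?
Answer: 643319/161 ≈ 3995.8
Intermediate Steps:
t(Z) = 2
d = -7443/161 ≈ -46.230
d + (-49 + t(-7))*(-86) = -7443/161 + (-49 + 2)*(-86) = -7443/161 - 47*(-86) = -7443/161 + 4042 = 643319/161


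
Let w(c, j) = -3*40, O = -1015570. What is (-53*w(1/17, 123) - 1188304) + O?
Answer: -2197514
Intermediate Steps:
w(c, j) = -120
(-53*w(1/17, 123) - 1188304) + O = (-53*(-120) - 1188304) - 1015570 = (6360 - 1188304) - 1015570 = -1181944 - 1015570 = -2197514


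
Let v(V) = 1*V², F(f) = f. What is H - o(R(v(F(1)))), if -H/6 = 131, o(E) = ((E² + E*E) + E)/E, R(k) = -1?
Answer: -785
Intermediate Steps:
v(V) = V²
o(E) = (E + 2*E²)/E (o(E) = ((E² + E²) + E)/E = (2*E² + E)/E = (E + 2*E²)/E)
H = -786 (H = -6*131 = -786)
H - o(R(v(F(1)))) = -786 - (1 + 2*(-1)) = -786 - (1 - 2) = -786 - 1*(-1) = -786 + 1 = -785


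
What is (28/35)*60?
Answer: 48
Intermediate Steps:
(28/35)*60 = ((1/35)*28)*60 = (⅘)*60 = 48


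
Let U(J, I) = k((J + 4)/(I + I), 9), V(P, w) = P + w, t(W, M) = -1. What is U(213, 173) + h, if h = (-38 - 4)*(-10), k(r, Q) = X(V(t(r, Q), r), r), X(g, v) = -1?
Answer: 419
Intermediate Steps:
k(r, Q) = -1
U(J, I) = -1
h = 420 (h = -42*(-10) = 420)
U(213, 173) + h = -1 + 420 = 419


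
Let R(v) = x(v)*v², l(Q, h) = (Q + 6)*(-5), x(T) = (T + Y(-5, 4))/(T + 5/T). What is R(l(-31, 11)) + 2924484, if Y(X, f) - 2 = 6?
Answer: 9193890109/3126 ≈ 2.9411e+6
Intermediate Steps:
Y(X, f) = 8 (Y(X, f) = 2 + 6 = 8)
x(T) = (8 + T)/(T + 5/T) (x(T) = (T + 8)/(T + 5/T) = (8 + T)/(T + 5/T))
l(Q, h) = -30 - 5*Q (l(Q, h) = (6 + Q)*(-5) = -30 - 5*Q)
R(v) = v³*(8 + v)/(5 + v²) (R(v) = (v*(8 + v)/(5 + v²))*v² = v³*(8 + v)/(5 + v²))
R(l(-31, 11)) + 2924484 = (-30 - 5*(-31))³*(8 + (-30 - 5*(-31)))/(5 + (-30 - 5*(-31))²) + 2924484 = (-30 + 155)³*(8 + (-30 + 155))/(5 + (-30 + 155)²) + 2924484 = 125³*(8 + 125)/(5 + 125²) + 2924484 = 1953125*133/(5 + 15625) + 2924484 = 1953125*133/15630 + 2924484 = 1953125*(1/15630)*133 + 2924484 = 51953125/3126 + 2924484 = 9193890109/3126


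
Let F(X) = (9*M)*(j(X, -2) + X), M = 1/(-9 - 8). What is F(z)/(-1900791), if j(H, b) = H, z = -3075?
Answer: -6150/3590383 ≈ -0.0017129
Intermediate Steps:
M = -1/17 (M = 1/(-17) = -1/17 ≈ -0.058824)
F(X) = -18*X/17 (F(X) = (9*(-1/17))*(X + X) = -18*X/17)
F(z)/(-1900791) = -18/17*(-3075)/(-1900791) = (55350/17)*(-1/1900791) = -6150/3590383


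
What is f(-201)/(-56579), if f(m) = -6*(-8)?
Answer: -48/56579 ≈ -0.00084837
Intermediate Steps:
f(m) = 48
f(-201)/(-56579) = 48/(-56579) = 48*(-1/56579) = -48/56579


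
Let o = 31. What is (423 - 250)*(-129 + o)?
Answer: -16954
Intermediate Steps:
(423 - 250)*(-129 + o) = (423 - 250)*(-129 + 31) = 173*(-98) = -16954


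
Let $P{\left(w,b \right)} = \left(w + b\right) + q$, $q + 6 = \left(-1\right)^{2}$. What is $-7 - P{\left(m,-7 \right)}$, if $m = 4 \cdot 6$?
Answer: $-19$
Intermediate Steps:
$q = -5$ ($q = -6 + \left(-1\right)^{2} = -6 + 1 = -5$)
$m = 24$
$P{\left(w,b \right)} = -5 + b + w$ ($P{\left(w,b \right)} = \left(w + b\right) - 5 = \left(b + w\right) - 5 = -5 + b + w$)
$-7 - P{\left(m,-7 \right)} = -7 - \left(-5 - 7 + 24\right) = -7 - 12 = -19$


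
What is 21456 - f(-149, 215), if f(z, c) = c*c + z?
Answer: -24620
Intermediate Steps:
f(z, c) = z + c² (f(z, c) = c² + z = z + c²)
21456 - f(-149, 215) = 21456 - (-149 + 215²) = 21456 - (-149 + 46225) = 21456 - 1*46076 = 21456 - 46076 = -24620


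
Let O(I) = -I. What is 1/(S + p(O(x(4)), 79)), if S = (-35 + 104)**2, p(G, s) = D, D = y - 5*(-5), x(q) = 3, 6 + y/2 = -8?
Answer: 1/4758 ≈ 0.00021017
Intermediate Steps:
y = -28 (y = -12 + 2*(-8) = -12 - 16 = -28)
D = -3 (D = -28 - 5*(-5) = -28 + 25 = -3)
p(G, s) = -3
S = 4761 (S = 69**2 = 4761)
1/(S + p(O(x(4)), 79)) = 1/(4761 - 3) = 1/4758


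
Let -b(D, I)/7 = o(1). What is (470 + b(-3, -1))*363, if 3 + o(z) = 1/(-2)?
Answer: 359007/2 ≈ 1.7950e+5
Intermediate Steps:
o(z) = -7/2 (o(z) = -3 + 1/(-2) = -3 - ½ = -7/2)
b(D, I) = 49/2 (b(D, I) = -7*(-7/2) = 49/2)
(470 + b(-3, -1))*363 = (470 + 49/2)*363 = (989/2)*363 = 359007/2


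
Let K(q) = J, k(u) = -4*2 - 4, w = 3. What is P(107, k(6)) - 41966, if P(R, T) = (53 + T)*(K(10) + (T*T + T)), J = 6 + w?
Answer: -36185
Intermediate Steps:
k(u) = -12 (k(u) = -8 - 4 = -12)
J = 9 (J = 6 + 3 = 9)
K(q) = 9
P(R, T) = (53 + T)*(9 + T + T**2) (P(R, T) = (53 + T)*(9 + (T*T + T)) = (53 + T)*(9 + (T**2 + T)) = (53 + T)*(9 + (T + T**2)) = (53 + T)*(9 + T + T**2))
P(107, k(6)) - 41966 = (477 + (-12)**3 + 54*(-12)**2 + 62*(-12)) - 41966 = (477 - 1728 + 54*144 - 744) - 41966 = (477 - 1728 + 7776 - 744) - 41966 = 5781 - 41966 = -36185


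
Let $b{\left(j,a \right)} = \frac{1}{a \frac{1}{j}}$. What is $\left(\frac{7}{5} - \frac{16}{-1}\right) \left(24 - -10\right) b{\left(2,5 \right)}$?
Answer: $\frac{5916}{25} \approx 236.64$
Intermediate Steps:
$b{\left(j,a \right)} = \frac{j}{a}$
$\left(\frac{7}{5} - \frac{16}{-1}\right) \left(24 - -10\right) b{\left(2,5 \right)} = \left(\frac{7}{5} - \frac{16}{-1}\right) \left(24 - -10\right) \frac{2}{5} = \left(7 \cdot \frac{1}{5} - -16\right) \left(24 + 10\right) 2 \cdot \frac{1}{5} = \left(\frac{7}{5} + 16\right) 34 \cdot \frac{2}{5} = \frac{87}{5} \cdot 34 \cdot \frac{2}{5} = \frac{2958}{5} \cdot \frac{2}{5} = \frac{5916}{25}$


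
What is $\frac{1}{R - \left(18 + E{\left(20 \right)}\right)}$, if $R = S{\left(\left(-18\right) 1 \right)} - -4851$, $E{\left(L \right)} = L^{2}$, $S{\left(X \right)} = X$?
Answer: $\frac{1}{4415} \approx 0.0002265$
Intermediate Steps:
$R = 4833$ ($R = \left(-18\right) 1 - -4851 = -18 + 4851 = 4833$)
$\frac{1}{R - \left(18 + E{\left(20 \right)}\right)} = \frac{1}{4833 + \left(\left(-18 + 21 \cdot 0\right) - 20^{2}\right)} = \frac{1}{4833 + \left(\left(-18 + 0\right) - 400\right)} = \frac{1}{4833 - 418} = \frac{1}{4415}$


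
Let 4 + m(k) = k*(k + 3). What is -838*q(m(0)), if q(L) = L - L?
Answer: 0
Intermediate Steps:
m(k) = -4 + k*(3 + k) (m(k) = -4 + k*(k + 3) = -4 + k*(3 + k))
q(L) = 0
-838*q(m(0)) = -838*0 = 0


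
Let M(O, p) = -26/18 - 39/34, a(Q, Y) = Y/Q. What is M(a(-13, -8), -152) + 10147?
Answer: 3104189/306 ≈ 10144.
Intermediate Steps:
M(O, p) = -793/306 (M(O, p) = -26*1/18 - 39*1/34 = -13/9 - 39/34 = -793/306)
M(a(-13, -8), -152) + 10147 = -793/306 + 10147 = 3104189/306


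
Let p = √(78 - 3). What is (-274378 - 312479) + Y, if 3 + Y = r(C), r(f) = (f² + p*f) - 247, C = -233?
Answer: -532818 - 1165*√3 ≈ -5.3484e+5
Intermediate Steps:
p = 5*√3 (p = √75 = 5*√3 ≈ 8.6602)
r(f) = -247 + f² + 5*f*√3 (r(f) = (f² + (5*√3)*f) - 247 = (f² + 5*f*√3) - 247 = -247 + f² + 5*f*√3)
Y = 54039 - 1165*√3 (Y = -3 + (-247 + (-233)² + 5*(-233)*√3) = -3 + (-247 + 54289 - 1165*√3) = -3 + (54042 - 1165*√3) = 54039 - 1165*√3 ≈ 52021.)
(-274378 - 312479) + Y = (-274378 - 312479) + (54039 - 1165*√3) = -586857 + (54039 - 1165*√3) = -532818 - 1165*√3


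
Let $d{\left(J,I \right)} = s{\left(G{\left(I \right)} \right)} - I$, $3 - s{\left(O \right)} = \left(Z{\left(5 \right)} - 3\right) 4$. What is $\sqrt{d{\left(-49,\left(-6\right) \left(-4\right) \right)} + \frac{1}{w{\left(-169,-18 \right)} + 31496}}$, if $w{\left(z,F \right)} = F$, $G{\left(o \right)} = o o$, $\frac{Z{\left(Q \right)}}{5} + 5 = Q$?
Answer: $\frac{i \sqrt{8917748878}}{31478} \approx 3.0 i$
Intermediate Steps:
$Z{\left(Q \right)} = -25 + 5 Q$
$G{\left(o \right)} = o^{2}$
$s{\left(O \right)} = 15$ ($s{\left(O \right)} = 3 - \left(\left(-25 + 5 \cdot 5\right) - 3\right) 4 = 3 - \left(\left(-25 + 25\right) - 3\right) 4 = 3 - \left(0 - 3\right) 4 = 3 - \left(-3\right) 4 = 3 - -12 = 3 + 12 = 15$)
$d{\left(J,I \right)} = 15 - I$
$\sqrt{d{\left(-49,\left(-6\right) \left(-4\right) \right)} + \frac{1}{w{\left(-169,-18 \right)} + 31496}} = \sqrt{\left(15 - \left(-6\right) \left(-4\right)\right) + \frac{1}{-18 + 31496}} = \sqrt{\left(15 - 24\right) + \frac{1}{31478}} = \sqrt{-9 + \frac{1}{31478}} = \sqrt{- \frac{283301}{31478}} = \frac{i \sqrt{8917748878}}{31478}$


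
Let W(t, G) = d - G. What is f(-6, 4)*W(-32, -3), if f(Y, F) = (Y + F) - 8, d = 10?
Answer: -130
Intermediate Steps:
W(t, G) = 10 - G
f(Y, F) = -8 + F + Y (f(Y, F) = (F + Y) - 8 = -8 + F + Y)
f(-6, 4)*W(-32, -3) = (-8 + 4 - 6)*(10 - 1*(-3)) = -10*(10 + 3) = -10*13 = -130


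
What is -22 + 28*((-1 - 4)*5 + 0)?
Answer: -722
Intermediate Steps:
-22 + 28*((-1 - 4)*5 + 0) = -22 + 28*(-5*5 + 0) = -22 + 28*(-25 + 0) = -22 + 28*(-25) = -22 - 700 = -722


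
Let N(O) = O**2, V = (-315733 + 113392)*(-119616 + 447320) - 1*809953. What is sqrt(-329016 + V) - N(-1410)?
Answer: -1988100 + 7*I*sqrt(1353246817) ≈ -1.9881e+6 + 2.5751e+5*I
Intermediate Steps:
V = -66308765017 (V = -202341*327704 - 809953 = -66307955064 - 809953 = -66308765017)
sqrt(-329016 + V) - N(-1410) = sqrt(-329016 - 66308765017) - 1*(-1410)**2 = sqrt(-66309094033) - 1*1988100 = 7*I*sqrt(1353246817) - 1988100 = -1988100 + 7*I*sqrt(1353246817)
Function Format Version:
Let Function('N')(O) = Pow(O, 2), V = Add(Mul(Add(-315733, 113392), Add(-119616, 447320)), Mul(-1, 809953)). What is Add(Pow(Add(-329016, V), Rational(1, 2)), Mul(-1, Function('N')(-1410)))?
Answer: Add(-1988100, Mul(7, I, Pow(1353246817, Rational(1, 2)))) ≈ Add(-1.9881e+6, Mul(2.5751e+5, I))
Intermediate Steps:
V = -66308765017 (V = Add(Mul(-202341, 327704), -809953) = Add(-66307955064, -809953) = -66308765017)
Add(Pow(Add(-329016, V), Rational(1, 2)), Mul(-1, Function('N')(-1410))) = Add(Pow(Add(-329016, -66308765017), Rational(1, 2)), Mul(-1, Pow(-1410, 2))) = Add(Pow(-66309094033, Rational(1, 2)), Mul(-1, 1988100)) = Add(Mul(7, I, Pow(1353246817, Rational(1, 2))), -1988100) = Add(-1988100, Mul(7, I, Pow(1353246817, Rational(1, 2))))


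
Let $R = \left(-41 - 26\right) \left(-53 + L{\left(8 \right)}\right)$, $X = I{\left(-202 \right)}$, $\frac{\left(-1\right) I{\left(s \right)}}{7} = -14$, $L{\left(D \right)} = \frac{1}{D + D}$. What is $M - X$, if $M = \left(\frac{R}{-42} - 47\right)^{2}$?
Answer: $\frac{158335993}{9216} \approx 17181.0$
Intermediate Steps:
$L{\left(D \right)} = \frac{1}{2 D}$
$I{\left(s \right)} = 98$ ($I{\left(s \right)} = \left(-7\right) \left(-14\right) = 98$)
$X = 98$
$R = \frac{56749}{16}$ ($R = \left(-41 - 26\right) \left(-53 + \frac{1}{2 \cdot 8}\right) = - 67 \left(-53 + \frac{1}{2} \cdot \frac{1}{8}\right) = - 67 \left(-53 + \frac{1}{16}\right) = \left(-67\right) \left(- \frac{847}{16}\right) = \frac{56749}{16} \approx 3546.8$)
$M = \frac{159239161}{9216}$ ($M = \left(\frac{56749}{16 \left(-42\right)} - 47\right)^{2} = \left(\frac{56749}{16} \left(- \frac{1}{42}\right) - 47\right)^{2} = \left(- \frac{8107}{96} - 47\right)^{2} = \left(- \frac{12619}{96}\right)^{2} = \frac{159239161}{9216} \approx 17279.0$)
$M - X = \frac{159239161}{9216} - 98 = \frac{158335993}{9216}$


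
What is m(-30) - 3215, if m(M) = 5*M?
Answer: -3365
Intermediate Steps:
m(-30) - 3215 = 5*(-30) - 3215 = -150 - 3215 = -3365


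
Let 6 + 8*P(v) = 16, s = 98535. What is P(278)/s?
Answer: 1/78828 ≈ 1.2686e-5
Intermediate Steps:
P(v) = 5/4 (P(v) = -3/4 + (1/8)*16 = -3/4 + 2 = 5/4)
P(278)/s = (5/4)/98535 = (5/4)*(1/98535) = 1/78828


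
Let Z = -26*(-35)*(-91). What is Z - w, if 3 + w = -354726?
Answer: 271919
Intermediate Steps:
w = -354729 (w = -3 - 354726 = -354729)
Z = -82810 (Z = 910*(-91) = -82810)
Z - w = -82810 - 1*(-354729) = -82810 + 354729 = 271919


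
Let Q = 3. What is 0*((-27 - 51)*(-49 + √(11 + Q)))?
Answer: 0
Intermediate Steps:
0*((-27 - 51)*(-49 + √(11 + Q))) = 0*((-27 - 51)*(-49 + √(11 + 3))) = 0*(-78*(-49 + √14)) = 0*(3822 - 78*√14) = 0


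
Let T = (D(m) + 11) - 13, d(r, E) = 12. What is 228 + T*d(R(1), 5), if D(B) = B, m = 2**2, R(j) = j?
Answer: 252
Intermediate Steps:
m = 4
T = 2 (T = (4 + 11) - 13 = 15 - 13 = 2)
228 + T*d(R(1), 5) = 228 + 2*12 = 228 + 24 = 252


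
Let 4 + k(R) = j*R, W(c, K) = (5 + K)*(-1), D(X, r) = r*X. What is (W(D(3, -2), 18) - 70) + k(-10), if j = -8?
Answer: -17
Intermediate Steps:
D(X, r) = X*r
W(c, K) = -5 - K
k(R) = -4 - 8*R
(W(D(3, -2), 18) - 70) + k(-10) = ((-5 - 1*18) - 70) + (-4 - 8*(-10)) = ((-5 - 18) - 70) + (-4 + 80) = (-23 - 70) + 76 = -93 + 76 = -17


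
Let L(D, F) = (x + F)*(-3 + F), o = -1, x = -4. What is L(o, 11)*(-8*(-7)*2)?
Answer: 6272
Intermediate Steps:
L(D, F) = (-4 + F)*(-3 + F)
L(o, 11)*(-8*(-7)*2) = (12 + 11² - 7*11)*(-8*(-7)*2) = (12 + 121 - 77)*(56*2) = 56*112 = 6272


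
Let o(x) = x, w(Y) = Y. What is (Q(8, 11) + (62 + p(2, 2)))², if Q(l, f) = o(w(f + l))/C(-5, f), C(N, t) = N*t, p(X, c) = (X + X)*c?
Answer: 14676561/3025 ≈ 4851.8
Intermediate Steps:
p(X, c) = 2*X*c (p(X, c) = (2*X)*c = 2*X*c)
Q(l, f) = -(f + l)/(5*f) (Q(l, f) = (f + l)/((-5*f)) = (f + l)*(-1/(5*f)) = -(f + l)/(5*f))
(Q(8, 11) + (62 + p(2, 2)))² = ((⅕)*(-1*11 - 1*8)/11 + (62 + 2*2*2))² = ((⅕)*(1/11)*(-11 - 8) + (62 + 8))² = ((⅕)*(1/11)*(-19) + 70)² = (-19/55 + 70)² = (3831/55)² = 14676561/3025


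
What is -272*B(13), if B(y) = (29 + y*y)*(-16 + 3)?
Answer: 700128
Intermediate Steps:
B(y) = -377 - 13*y**2 (B(y) = (29 + y**2)*(-13) = -377 - 13*y**2)
-272*B(13) = -272*(-377 - 13*13**2) = -272*(-377 - 13*169) = -272*(-377 - 2197) = -272*(-2574) = 700128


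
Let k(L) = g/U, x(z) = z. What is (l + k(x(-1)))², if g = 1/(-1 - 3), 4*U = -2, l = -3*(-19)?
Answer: 13225/4 ≈ 3306.3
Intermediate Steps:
l = 57
U = -½ (U = (¼)*(-2) = -½ ≈ -0.50000)
g = -¼ (g = 1/(-4) = -¼ ≈ -0.25000)
k(L) = ½ (k(L) = -1/(4*(-½)) = -¼*(-2) = ½)
(l + k(x(-1)))² = (57 + ½)² = (115/2)² = 13225/4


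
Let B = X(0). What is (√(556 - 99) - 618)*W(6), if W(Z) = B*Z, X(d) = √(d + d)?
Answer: 0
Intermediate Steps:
X(d) = √2*√d (X(d) = √(2*d) = √2*√d)
B = 0 (B = √2*√0 = √2*0 = 0)
W(Z) = 0 (W(Z) = 0*Z = 0)
(√(556 - 99) - 618)*W(6) = (√(556 - 99) - 618)*0 = (√457 - 618)*0 = (-618 + √457)*0 = 0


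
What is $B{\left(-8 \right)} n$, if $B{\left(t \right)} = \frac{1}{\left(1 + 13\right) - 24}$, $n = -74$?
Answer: $\frac{37}{5} \approx 7.4$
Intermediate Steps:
$B{\left(t \right)} = - \frac{1}{10}$ ($B{\left(t \right)} = \frac{1}{14 - 24} = \frac{1}{-10} = - \frac{1}{10}$)
$B{\left(-8 \right)} n = \left(- \frac{1}{10}\right) \left(-74\right) = \frac{37}{5}$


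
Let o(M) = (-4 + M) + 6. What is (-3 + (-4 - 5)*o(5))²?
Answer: 4356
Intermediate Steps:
o(M) = 2 + M
(-3 + (-4 - 5)*o(5))² = (-3 + (-4 - 5)*(2 + 5))² = (-3 - 9*7)² = (-3 - 63)² = (-66)² = 4356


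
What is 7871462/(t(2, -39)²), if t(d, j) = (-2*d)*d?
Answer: 3935731/32 ≈ 1.2299e+5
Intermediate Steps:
t(d, j) = -2*d²
7871462/(t(2, -39)²) = 7871462/((-2*2²)²) = 7871462/((-2*4)²) = 7871462/((-8)²) = 7871462/64 = 7871462*(1/64) = 3935731/32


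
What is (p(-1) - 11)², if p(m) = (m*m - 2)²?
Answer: 100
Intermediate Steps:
p(m) = (-2 + m²)² (p(m) = (m² - 2)² = (-2 + m²)²)
(p(-1) - 11)² = ((-2 + (-1)²)² - 11)² = ((-2 + 1)² - 11)² = ((-1)² - 11)² = (1 - 11)² = (-10)² = 100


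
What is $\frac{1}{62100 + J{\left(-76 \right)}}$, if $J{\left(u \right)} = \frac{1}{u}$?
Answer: $\frac{76}{4719599} \approx 1.6103 \cdot 10^{-5}$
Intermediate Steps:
$\frac{1}{62100 + J{\left(-76 \right)}} = \frac{1}{62100 + \frac{1}{-76}} = \frac{1}{62100 - \frac{1}{76}} = \frac{1}{\frac{4719599}{76}} = \frac{76}{4719599}$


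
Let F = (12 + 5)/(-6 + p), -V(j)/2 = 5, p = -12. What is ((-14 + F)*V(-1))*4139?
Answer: 5566955/9 ≈ 6.1855e+5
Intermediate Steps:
V(j) = -10 (V(j) = -2*5 = -10)
F = -17/18 (F = (12 + 5)/(-6 - 12) = 17/(-18) = 17*(-1/18) = -17/18 ≈ -0.94444)
((-14 + F)*V(-1))*4139 = ((-14 - 17/18)*(-10))*4139 = -269/18*(-10)*4139 = (1345/9)*4139 = 5566955/9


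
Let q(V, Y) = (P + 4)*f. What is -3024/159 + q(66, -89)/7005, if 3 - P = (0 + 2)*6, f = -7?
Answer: -1411837/74253 ≈ -19.014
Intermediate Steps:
P = -9 (P = 3 - (0 + 2)*6 = 3 - 2*6 = 3 - 1*12 = 3 - 12 = -9)
q(V, Y) = 35 (q(V, Y) = (-9 + 4)*(-7) = -5*(-7) = 35)
-3024/159 + q(66, -89)/7005 = -3024/159 + 35/7005 = -3024*1/159 + 35*(1/7005) = -1008/53 + 7/1401 = -1411837/74253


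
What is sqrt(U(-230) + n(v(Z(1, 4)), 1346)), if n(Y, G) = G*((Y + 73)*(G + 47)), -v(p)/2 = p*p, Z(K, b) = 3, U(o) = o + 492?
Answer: 6*sqrt(2864557) ≈ 10155.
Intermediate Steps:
U(o) = 492 + o
v(p) = -2*p**2 (v(p) = -2*p*p = -2*p**2)
n(Y, G) = G*(47 + G)*(73 + Y) (n(Y, G) = G*((73 + Y)*(47 + G)) = G*((47 + G)*(73 + Y)) = G*(47 + G)*(73 + Y))
sqrt(U(-230) + n(v(Z(1, 4)), 1346)) = sqrt((492 - 230) + 1346*(3431 + 47*(-2*3**2) + 73*1346 + 1346*(-2*3**2))) = sqrt(262 + 1346*(3431 + 47*(-2*9) + 98258 + 1346*(-2*9))) = sqrt(262 + 1346*(3431 + 47*(-18) + 98258 + 1346*(-18))) = sqrt(262 + 1346*(3431 - 846 + 98258 - 24228)) = sqrt(262 + 1346*76615) = sqrt(262 + 103123790) = sqrt(103124052) = 6*sqrt(2864557)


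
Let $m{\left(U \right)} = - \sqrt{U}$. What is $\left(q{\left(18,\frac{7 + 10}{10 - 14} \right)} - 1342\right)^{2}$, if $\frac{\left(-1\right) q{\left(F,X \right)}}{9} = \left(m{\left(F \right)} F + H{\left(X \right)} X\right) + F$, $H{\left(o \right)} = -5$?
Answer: $\frac{53540233}{16} - 1647783 \sqrt{2} \approx 1.0159 \cdot 10^{6}$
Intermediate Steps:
$q{\left(F,X \right)} = - 9 F + 9 F^{\frac{3}{2}} + 45 X$ ($q{\left(F,X \right)} = - 9 \left(\left(- \sqrt{F} F - 5 X\right) + F\right) = - 9 \left(\left(- F^{\frac{3}{2}} - 5 X\right) + F\right) = - 9 \left(F - F^{\frac{3}{2}} - 5 X\right) = - 9 F + 9 F^{\frac{3}{2}} + 45 X$)
$\left(q{\left(18,\frac{7 + 10}{10 - 14} \right)} - 1342\right)^{2} = \left(\left(\left(-9\right) 18 + 9 \cdot 18^{\frac{3}{2}} + 45 \frac{7 + 10}{10 - 14}\right) - 1342\right)^{2} = \left(\left(-162 + 9 \cdot 54 \sqrt{2} + 45 \frac{17}{-4}\right) - 1342\right)^{2} = \left(\left(-162 + 486 \sqrt{2} + 45 \cdot 17 \left(- \frac{1}{4}\right)\right) - 1342\right)^{2} = \left(\left(-162 + 486 \sqrt{2} + 45 \left(- \frac{17}{4}\right)\right) - 1342\right)^{2} = \left(\left(-162 + 486 \sqrt{2} - \frac{765}{4}\right) - 1342\right)^{2} = \left(\left(- \frac{1413}{4} + 486 \sqrt{2}\right) - 1342\right)^{2} = \left(- \frac{6781}{4} + 486 \sqrt{2}\right)^{2}$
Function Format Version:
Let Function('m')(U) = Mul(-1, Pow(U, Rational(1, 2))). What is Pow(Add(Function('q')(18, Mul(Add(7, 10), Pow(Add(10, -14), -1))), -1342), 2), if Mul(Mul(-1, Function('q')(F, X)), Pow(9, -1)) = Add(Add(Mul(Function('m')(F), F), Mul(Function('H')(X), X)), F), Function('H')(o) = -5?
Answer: Add(Rational(53540233, 16), Mul(-1647783, Pow(2, Rational(1, 2)))) ≈ 1.0159e+6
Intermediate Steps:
Function('q')(F, X) = Add(Mul(-9, F), Mul(9, Pow(F, Rational(3, 2))), Mul(45, X)) (Function('q')(F, X) = Mul(-9, Add(Add(Mul(Mul(-1, Pow(F, Rational(1, 2))), F), Mul(-5, X)), F)) = Mul(-9, Add(Add(Mul(-1, Pow(F, Rational(3, 2))), Mul(-5, X)), F)) = Mul(-9, Add(F, Mul(-1, Pow(F, Rational(3, 2))), Mul(-5, X))) = Add(Mul(-9, F), Mul(9, Pow(F, Rational(3, 2))), Mul(45, X)))
Pow(Add(Function('q')(18, Mul(Add(7, 10), Pow(Add(10, -14), -1))), -1342), 2) = Pow(Add(Add(Mul(-9, 18), Mul(9, Pow(18, Rational(3, 2))), Mul(45, Mul(Add(7, 10), Pow(Add(10, -14), -1)))), -1342), 2) = Pow(Add(Add(-162, Mul(9, Mul(54, Pow(2, Rational(1, 2)))), Mul(45, Mul(17, Pow(-4, -1)))), -1342), 2) = Pow(Add(Add(-162, Mul(486, Pow(2, Rational(1, 2))), Mul(45, Mul(17, Rational(-1, 4)))), -1342), 2) = Pow(Add(Add(-162, Mul(486, Pow(2, Rational(1, 2))), Mul(45, Rational(-17, 4))), -1342), 2) = Pow(Add(Add(-162, Mul(486, Pow(2, Rational(1, 2))), Rational(-765, 4)), -1342), 2) = Pow(Add(Add(Rational(-1413, 4), Mul(486, Pow(2, Rational(1, 2)))), -1342), 2) = Pow(Add(Rational(-6781, 4), Mul(486, Pow(2, Rational(1, 2)))), 2)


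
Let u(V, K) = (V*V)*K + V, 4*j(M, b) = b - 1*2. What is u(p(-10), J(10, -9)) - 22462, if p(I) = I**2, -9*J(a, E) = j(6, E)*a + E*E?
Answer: -736258/9 ≈ -81807.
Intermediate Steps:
j(M, b) = -1/2 + b/4 (j(M, b) = (b - 1*2)/4 = (b - 2)/4 = (-2 + b)/4 = -1/2 + b/4)
J(a, E) = -E**2/9 - a*(-1/2 + E/4)/9 (J(a, E) = -((-1/2 + E/4)*a + E*E)/9 = -(a*(-1/2 + E/4) + E**2)/9 = -(E**2 + a*(-1/2 + E/4))/9 = -E**2/9 - a*(-1/2 + E/4)/9)
u(V, K) = V + K*V**2 (u(V, K) = V**2*K + V = K*V**2 + V = V + K*V**2)
u(p(-10), J(10, -9)) - 22462 = (-10)**2*(1 + (-1/9*(-9)**2 - 1/36*10*(-2 - 9))*(-10)**2) - 22462 = 100*(1 + (-1/9*81 - 1/36*10*(-11))*100) - 22462 = 100*(1 + (-9 + 55/18)*100) - 22462 = 100*(1 - 107/18*100) - 22462 = 100*(1 - 5350/9) - 22462 = 100*(-5341/9) - 22462 = -534100/9 - 22462 = -736258/9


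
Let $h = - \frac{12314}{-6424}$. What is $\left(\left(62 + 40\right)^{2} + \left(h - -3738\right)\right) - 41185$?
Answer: $- \frac{86855959}{3212} \approx -27041.0$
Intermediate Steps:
$h = \frac{6157}{3212}$ ($h = \left(-12314\right) \left(- \frac{1}{6424}\right) = \frac{6157}{3212} \approx 1.9169$)
$\left(\left(62 + 40\right)^{2} + \left(h - -3738\right)\right) - 41185 = \left(\left(62 + 40\right)^{2} + \left(\frac{6157}{3212} - -3738\right)\right) - 41185 = \left(102^{2} + \left(\frac{6157}{3212} + 3738\right)\right) - 41185 = \left(10404 + \frac{12012613}{3212}\right) - 41185 = \frac{45430261}{3212} - 41185 = - \frac{86855959}{3212}$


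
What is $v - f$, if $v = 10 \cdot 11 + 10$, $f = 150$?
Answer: $-30$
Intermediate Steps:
$v = 120$ ($v = 110 + 10 = 120$)
$v - f = 120 - 150 = -30$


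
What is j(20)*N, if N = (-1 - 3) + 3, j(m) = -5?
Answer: 5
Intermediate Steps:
N = -1 (N = -4 + 3 = -1)
j(20)*N = -5*(-1) = 5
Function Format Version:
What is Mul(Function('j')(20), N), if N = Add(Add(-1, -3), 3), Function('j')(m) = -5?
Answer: 5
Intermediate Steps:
N = -1 (N = Add(-4, 3) = -1)
Mul(Function('j')(20), N) = Mul(-5, -1) = 5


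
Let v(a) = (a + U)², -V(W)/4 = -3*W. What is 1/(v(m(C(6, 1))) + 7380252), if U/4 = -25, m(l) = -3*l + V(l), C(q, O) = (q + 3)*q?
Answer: 1/7529248 ≈ 1.3282e-7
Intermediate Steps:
V(W) = 12*W (V(W) = -(-12)*W = 12*W)
C(q, O) = q*(3 + q) (C(q, O) = (3 + q)*q = q*(3 + q))
m(l) = 9*l (m(l) = -3*l + 12*l = 9*l)
U = -100 (U = 4*(-25) = -100)
v(a) = (-100 + a)² (v(a) = (a - 100)² = (-100 + a)²)
1/(v(m(C(6, 1))) + 7380252) = 1/((-100 + 9*(6*(3 + 6)))² + 7380252) = 1/((-100 + 9*(6*9))² + 7380252) = 1/((-100 + 9*54)² + 7380252) = 1/((-100 + 486)² + 7380252) = 1/(386² + 7380252) = 1/(148996 + 7380252) = 1/7529248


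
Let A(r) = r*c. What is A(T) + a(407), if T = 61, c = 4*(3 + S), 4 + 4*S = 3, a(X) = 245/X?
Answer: 273342/407 ≈ 671.60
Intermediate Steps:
S = -1/4 (S = -1 + (1/4)*3 = -1 + 3/4 = -1/4 ≈ -0.25000)
c = 11 (c = 4*(3 - 1/4) = 4*(11/4) = 11)
A(r) = 11*r (A(r) = r*11 = 11*r)
A(T) + a(407) = 11*61 + 245/407 = 671 + 245*(1/407) = 671 + 245/407 = 273342/407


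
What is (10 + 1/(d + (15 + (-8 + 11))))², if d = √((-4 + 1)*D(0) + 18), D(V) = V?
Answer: 526339/5202 - 57*√2/289 ≈ 100.90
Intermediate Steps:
d = 3*√2 (d = √((-4 + 1)*0 + 18) = √(-3*0 + 18) = √(0 + 18) = √18 = 3*√2 ≈ 4.2426)
(10 + 1/(d + (15 + (-8 + 11))))² = (10 + 1/(3*√2 + (15 + (-8 + 11))))² = (10 + 1/(3*√2 + (15 + 3)))² = (10 + 1/(3*√2 + 18))² = (10 + 1/(18 + 3*√2))²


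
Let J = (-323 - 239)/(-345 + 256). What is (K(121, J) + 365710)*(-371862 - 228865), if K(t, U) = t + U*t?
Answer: -19599896400647/89 ≈ -2.2022e+11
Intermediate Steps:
J = 562/89 (J = -562/(-89) = -562*(-1/89) = 562/89 ≈ 6.3146)
(K(121, J) + 365710)*(-371862 - 228865) = (121*(1 + 562/89) + 365710)*(-371862 - 228865) = (121*(651/89) + 365710)*(-600727) = (78771/89 + 365710)*(-600727) = (32626961/89)*(-600727) = -19599896400647/89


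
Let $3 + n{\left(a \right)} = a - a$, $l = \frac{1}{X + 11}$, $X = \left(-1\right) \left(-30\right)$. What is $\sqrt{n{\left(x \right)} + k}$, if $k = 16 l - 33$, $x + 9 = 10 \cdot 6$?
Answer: $\frac{2 i \sqrt{14965}}{41} \approx 5.9674 i$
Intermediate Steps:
$x = 51$ ($x = -9 + 10 \cdot 6 = -9 + 60 = 51$)
$X = 30$
$l = \frac{1}{41}$ ($l = \frac{1}{30 + 11} = \frac{1}{41} \approx 0.02439$)
$n{\left(a \right)} = -3$ ($n{\left(a \right)} = -3 + \left(a - a\right) = -3 + 0 = -3$)
$k = - \frac{1337}{41}$ ($k = 16 \cdot \frac{1}{41} - 33 = \frac{16}{41} - 33 = - \frac{1337}{41} \approx -32.61$)
$\sqrt{n{\left(x \right)} + k} = \sqrt{-3 - \frac{1337}{41}} = \sqrt{- \frac{1460}{41}} = \frac{2 i \sqrt{14965}}{41}$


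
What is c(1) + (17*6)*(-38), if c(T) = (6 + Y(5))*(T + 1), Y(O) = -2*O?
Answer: -3884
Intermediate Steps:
c(T) = -4 - 4*T (c(T) = (6 - 2*5)*(T + 1) = (6 - 10)*(1 + T) = -4*(1 + T) = -4 - 4*T)
c(1) + (17*6)*(-38) = (-4 - 4*1) + (17*6)*(-38) = (-4 - 4) + 102*(-38) = -8 - 3876 = -3884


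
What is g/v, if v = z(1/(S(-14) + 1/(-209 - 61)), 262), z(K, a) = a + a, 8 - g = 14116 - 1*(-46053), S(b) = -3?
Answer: -60161/524 ≈ -114.81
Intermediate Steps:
g = -60161 (g = 8 - (14116 - 1*(-46053)) = 8 - (14116 + 46053) = 8 - 1*60169 = 8 - 60169 = -60161)
z(K, a) = 2*a
v = 524 (v = 2*262 = 524)
g/v = -60161/524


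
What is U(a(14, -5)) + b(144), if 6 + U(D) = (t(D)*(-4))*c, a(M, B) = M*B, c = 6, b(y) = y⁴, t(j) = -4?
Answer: 429981786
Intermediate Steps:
a(M, B) = B*M
U(D) = 90 (U(D) = -6 - 4*(-4)*6 = -6 + 16*6 = -6 + 96 = 90)
U(a(14, -5)) + b(144) = 90 + 144⁴ = 90 + 429981696 = 429981786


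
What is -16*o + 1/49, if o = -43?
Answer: 33713/49 ≈ 688.02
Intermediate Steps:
-16*o + 1/49 = -16*(-43) + 1/49 = 688 + 1/49 = 33713/49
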